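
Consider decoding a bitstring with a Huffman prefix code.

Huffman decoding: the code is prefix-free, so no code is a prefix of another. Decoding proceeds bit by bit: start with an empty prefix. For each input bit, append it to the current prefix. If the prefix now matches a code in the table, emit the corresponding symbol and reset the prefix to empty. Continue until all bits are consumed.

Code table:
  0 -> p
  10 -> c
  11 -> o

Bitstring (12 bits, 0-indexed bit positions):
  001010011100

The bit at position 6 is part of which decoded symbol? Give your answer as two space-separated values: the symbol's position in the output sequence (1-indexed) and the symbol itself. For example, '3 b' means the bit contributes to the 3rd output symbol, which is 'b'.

Answer: 5 p

Derivation:
Bit 0: prefix='0' -> emit 'p', reset
Bit 1: prefix='0' -> emit 'p', reset
Bit 2: prefix='1' (no match yet)
Bit 3: prefix='10' -> emit 'c', reset
Bit 4: prefix='1' (no match yet)
Bit 5: prefix='10' -> emit 'c', reset
Bit 6: prefix='0' -> emit 'p', reset
Bit 7: prefix='1' (no match yet)
Bit 8: prefix='11' -> emit 'o', reset
Bit 9: prefix='1' (no match yet)
Bit 10: prefix='10' -> emit 'c', reset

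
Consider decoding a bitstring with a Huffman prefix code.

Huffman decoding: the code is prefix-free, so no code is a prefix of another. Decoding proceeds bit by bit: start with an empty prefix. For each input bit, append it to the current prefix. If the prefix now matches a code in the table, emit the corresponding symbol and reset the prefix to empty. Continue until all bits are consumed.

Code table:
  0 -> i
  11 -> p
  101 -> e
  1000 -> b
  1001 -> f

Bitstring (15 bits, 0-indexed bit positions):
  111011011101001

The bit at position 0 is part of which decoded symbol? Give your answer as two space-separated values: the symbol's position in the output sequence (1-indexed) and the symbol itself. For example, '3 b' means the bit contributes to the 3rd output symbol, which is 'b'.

Answer: 1 p

Derivation:
Bit 0: prefix='1' (no match yet)
Bit 1: prefix='11' -> emit 'p', reset
Bit 2: prefix='1' (no match yet)
Bit 3: prefix='10' (no match yet)
Bit 4: prefix='101' -> emit 'e', reset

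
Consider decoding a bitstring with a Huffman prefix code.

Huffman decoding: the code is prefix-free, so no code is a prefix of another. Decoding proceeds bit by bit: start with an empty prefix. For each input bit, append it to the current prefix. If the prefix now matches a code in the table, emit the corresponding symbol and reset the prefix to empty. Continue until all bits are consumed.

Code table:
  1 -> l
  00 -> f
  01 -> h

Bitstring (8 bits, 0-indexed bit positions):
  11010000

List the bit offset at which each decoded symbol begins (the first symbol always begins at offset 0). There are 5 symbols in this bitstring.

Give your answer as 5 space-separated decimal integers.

Bit 0: prefix='1' -> emit 'l', reset
Bit 1: prefix='1' -> emit 'l', reset
Bit 2: prefix='0' (no match yet)
Bit 3: prefix='01' -> emit 'h', reset
Bit 4: prefix='0' (no match yet)
Bit 5: prefix='00' -> emit 'f', reset
Bit 6: prefix='0' (no match yet)
Bit 7: prefix='00' -> emit 'f', reset

Answer: 0 1 2 4 6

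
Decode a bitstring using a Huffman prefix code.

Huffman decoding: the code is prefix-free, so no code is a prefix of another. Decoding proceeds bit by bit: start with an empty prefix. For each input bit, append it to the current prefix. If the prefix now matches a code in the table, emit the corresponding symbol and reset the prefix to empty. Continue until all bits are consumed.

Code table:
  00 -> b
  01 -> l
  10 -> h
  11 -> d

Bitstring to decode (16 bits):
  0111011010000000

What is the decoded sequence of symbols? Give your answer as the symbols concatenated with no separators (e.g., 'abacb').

Answer: ldlhhbbb

Derivation:
Bit 0: prefix='0' (no match yet)
Bit 1: prefix='01' -> emit 'l', reset
Bit 2: prefix='1' (no match yet)
Bit 3: prefix='11' -> emit 'd', reset
Bit 4: prefix='0' (no match yet)
Bit 5: prefix='01' -> emit 'l', reset
Bit 6: prefix='1' (no match yet)
Bit 7: prefix='10' -> emit 'h', reset
Bit 8: prefix='1' (no match yet)
Bit 9: prefix='10' -> emit 'h', reset
Bit 10: prefix='0' (no match yet)
Bit 11: prefix='00' -> emit 'b', reset
Bit 12: prefix='0' (no match yet)
Bit 13: prefix='00' -> emit 'b', reset
Bit 14: prefix='0' (no match yet)
Bit 15: prefix='00' -> emit 'b', reset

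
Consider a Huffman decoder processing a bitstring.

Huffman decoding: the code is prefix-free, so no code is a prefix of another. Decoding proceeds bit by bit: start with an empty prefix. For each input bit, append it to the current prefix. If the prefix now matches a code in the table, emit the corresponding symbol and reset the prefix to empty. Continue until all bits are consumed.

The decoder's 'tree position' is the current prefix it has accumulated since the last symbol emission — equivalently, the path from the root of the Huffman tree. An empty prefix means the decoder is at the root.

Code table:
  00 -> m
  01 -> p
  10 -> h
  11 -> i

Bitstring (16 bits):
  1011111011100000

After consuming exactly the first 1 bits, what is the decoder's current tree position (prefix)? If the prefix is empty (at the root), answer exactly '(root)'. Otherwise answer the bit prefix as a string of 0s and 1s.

Bit 0: prefix='1' (no match yet)

Answer: 1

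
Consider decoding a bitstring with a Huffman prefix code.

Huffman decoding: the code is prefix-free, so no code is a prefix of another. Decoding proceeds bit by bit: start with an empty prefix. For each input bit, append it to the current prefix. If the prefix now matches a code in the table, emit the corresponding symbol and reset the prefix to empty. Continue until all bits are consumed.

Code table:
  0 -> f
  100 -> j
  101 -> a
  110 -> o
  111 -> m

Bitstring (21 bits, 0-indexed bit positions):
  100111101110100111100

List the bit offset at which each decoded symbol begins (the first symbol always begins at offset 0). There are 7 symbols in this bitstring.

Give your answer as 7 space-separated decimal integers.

Bit 0: prefix='1' (no match yet)
Bit 1: prefix='10' (no match yet)
Bit 2: prefix='100' -> emit 'j', reset
Bit 3: prefix='1' (no match yet)
Bit 4: prefix='11' (no match yet)
Bit 5: prefix='111' -> emit 'm', reset
Bit 6: prefix='1' (no match yet)
Bit 7: prefix='10' (no match yet)
Bit 8: prefix='101' -> emit 'a', reset
Bit 9: prefix='1' (no match yet)
Bit 10: prefix='11' (no match yet)
Bit 11: prefix='110' -> emit 'o', reset
Bit 12: prefix='1' (no match yet)
Bit 13: prefix='10' (no match yet)
Bit 14: prefix='100' -> emit 'j', reset
Bit 15: prefix='1' (no match yet)
Bit 16: prefix='11' (no match yet)
Bit 17: prefix='111' -> emit 'm', reset
Bit 18: prefix='1' (no match yet)
Bit 19: prefix='10' (no match yet)
Bit 20: prefix='100' -> emit 'j', reset

Answer: 0 3 6 9 12 15 18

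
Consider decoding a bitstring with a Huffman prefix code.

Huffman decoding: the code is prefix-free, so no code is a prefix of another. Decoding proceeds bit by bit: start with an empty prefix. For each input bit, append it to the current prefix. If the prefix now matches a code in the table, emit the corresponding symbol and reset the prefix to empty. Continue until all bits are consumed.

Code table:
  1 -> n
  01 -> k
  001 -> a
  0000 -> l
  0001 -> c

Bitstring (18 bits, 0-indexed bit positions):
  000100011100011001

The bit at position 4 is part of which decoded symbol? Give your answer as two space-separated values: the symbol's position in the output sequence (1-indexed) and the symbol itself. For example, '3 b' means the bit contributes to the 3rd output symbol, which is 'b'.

Bit 0: prefix='0' (no match yet)
Bit 1: prefix='00' (no match yet)
Bit 2: prefix='000' (no match yet)
Bit 3: prefix='0001' -> emit 'c', reset
Bit 4: prefix='0' (no match yet)
Bit 5: prefix='00' (no match yet)
Bit 6: prefix='000' (no match yet)
Bit 7: prefix='0001' -> emit 'c', reset
Bit 8: prefix='1' -> emit 'n', reset

Answer: 2 c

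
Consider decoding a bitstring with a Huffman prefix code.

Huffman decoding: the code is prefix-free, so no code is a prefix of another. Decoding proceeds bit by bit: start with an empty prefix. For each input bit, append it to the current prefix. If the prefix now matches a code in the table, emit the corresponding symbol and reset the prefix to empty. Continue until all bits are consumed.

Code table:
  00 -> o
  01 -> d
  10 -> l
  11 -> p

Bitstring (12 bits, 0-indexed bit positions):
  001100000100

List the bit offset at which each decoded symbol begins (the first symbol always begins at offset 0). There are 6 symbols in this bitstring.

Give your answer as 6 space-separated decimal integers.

Bit 0: prefix='0' (no match yet)
Bit 1: prefix='00' -> emit 'o', reset
Bit 2: prefix='1' (no match yet)
Bit 3: prefix='11' -> emit 'p', reset
Bit 4: prefix='0' (no match yet)
Bit 5: prefix='00' -> emit 'o', reset
Bit 6: prefix='0' (no match yet)
Bit 7: prefix='00' -> emit 'o', reset
Bit 8: prefix='0' (no match yet)
Bit 9: prefix='01' -> emit 'd', reset
Bit 10: prefix='0' (no match yet)
Bit 11: prefix='00' -> emit 'o', reset

Answer: 0 2 4 6 8 10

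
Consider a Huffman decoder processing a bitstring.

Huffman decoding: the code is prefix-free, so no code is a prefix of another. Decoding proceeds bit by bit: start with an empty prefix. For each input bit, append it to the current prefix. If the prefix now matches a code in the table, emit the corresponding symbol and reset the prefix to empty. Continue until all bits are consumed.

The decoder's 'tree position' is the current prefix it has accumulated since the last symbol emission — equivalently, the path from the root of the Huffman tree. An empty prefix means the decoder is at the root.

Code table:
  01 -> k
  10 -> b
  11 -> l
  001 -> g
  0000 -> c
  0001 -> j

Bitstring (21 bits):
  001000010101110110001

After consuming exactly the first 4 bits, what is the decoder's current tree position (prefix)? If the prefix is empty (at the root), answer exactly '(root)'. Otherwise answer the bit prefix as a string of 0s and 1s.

Bit 0: prefix='0' (no match yet)
Bit 1: prefix='00' (no match yet)
Bit 2: prefix='001' -> emit 'g', reset
Bit 3: prefix='0' (no match yet)

Answer: 0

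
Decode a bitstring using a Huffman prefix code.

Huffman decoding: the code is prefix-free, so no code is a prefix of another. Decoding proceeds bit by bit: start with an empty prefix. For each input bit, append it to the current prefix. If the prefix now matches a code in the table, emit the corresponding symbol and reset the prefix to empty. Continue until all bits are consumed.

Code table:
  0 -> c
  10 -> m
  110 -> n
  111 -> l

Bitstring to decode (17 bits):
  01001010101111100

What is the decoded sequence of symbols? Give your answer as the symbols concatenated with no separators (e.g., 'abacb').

Bit 0: prefix='0' -> emit 'c', reset
Bit 1: prefix='1' (no match yet)
Bit 2: prefix='10' -> emit 'm', reset
Bit 3: prefix='0' -> emit 'c', reset
Bit 4: prefix='1' (no match yet)
Bit 5: prefix='10' -> emit 'm', reset
Bit 6: prefix='1' (no match yet)
Bit 7: prefix='10' -> emit 'm', reset
Bit 8: prefix='1' (no match yet)
Bit 9: prefix='10' -> emit 'm', reset
Bit 10: prefix='1' (no match yet)
Bit 11: prefix='11' (no match yet)
Bit 12: prefix='111' -> emit 'l', reset
Bit 13: prefix='1' (no match yet)
Bit 14: prefix='11' (no match yet)
Bit 15: prefix='110' -> emit 'n', reset
Bit 16: prefix='0' -> emit 'c', reset

Answer: cmcmmmlnc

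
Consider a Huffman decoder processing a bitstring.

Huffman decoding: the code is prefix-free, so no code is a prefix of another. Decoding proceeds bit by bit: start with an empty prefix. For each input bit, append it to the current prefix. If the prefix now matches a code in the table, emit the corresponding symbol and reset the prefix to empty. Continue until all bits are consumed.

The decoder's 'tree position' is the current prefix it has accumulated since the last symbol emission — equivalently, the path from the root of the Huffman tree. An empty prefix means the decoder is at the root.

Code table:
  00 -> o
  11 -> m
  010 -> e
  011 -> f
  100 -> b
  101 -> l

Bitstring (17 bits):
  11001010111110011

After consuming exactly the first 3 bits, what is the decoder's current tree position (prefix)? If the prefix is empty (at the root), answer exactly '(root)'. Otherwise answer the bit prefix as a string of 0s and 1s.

Bit 0: prefix='1' (no match yet)
Bit 1: prefix='11' -> emit 'm', reset
Bit 2: prefix='0' (no match yet)

Answer: 0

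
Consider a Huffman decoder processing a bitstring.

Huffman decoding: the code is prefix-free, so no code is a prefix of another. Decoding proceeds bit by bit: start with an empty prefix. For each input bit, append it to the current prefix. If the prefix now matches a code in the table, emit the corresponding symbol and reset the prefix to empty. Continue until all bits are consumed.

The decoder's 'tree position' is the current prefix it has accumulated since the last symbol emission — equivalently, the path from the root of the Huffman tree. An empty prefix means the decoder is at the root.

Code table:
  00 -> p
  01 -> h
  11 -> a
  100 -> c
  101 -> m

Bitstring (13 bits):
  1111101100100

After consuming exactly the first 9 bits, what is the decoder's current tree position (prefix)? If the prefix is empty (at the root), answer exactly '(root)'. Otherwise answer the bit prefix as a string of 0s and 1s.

Bit 0: prefix='1' (no match yet)
Bit 1: prefix='11' -> emit 'a', reset
Bit 2: prefix='1' (no match yet)
Bit 3: prefix='11' -> emit 'a', reset
Bit 4: prefix='1' (no match yet)
Bit 5: prefix='10' (no match yet)
Bit 6: prefix='101' -> emit 'm', reset
Bit 7: prefix='1' (no match yet)
Bit 8: prefix='10' (no match yet)

Answer: 10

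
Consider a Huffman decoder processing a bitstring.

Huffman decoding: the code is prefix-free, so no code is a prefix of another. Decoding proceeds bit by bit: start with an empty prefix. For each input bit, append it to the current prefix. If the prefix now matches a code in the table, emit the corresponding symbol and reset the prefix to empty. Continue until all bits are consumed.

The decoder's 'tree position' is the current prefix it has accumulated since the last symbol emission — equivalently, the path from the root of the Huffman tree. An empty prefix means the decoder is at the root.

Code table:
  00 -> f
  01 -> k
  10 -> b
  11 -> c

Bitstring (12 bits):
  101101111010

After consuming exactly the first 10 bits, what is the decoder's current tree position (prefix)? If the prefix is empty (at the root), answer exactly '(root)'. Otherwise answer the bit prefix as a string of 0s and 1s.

Answer: (root)

Derivation:
Bit 0: prefix='1' (no match yet)
Bit 1: prefix='10' -> emit 'b', reset
Bit 2: prefix='1' (no match yet)
Bit 3: prefix='11' -> emit 'c', reset
Bit 4: prefix='0' (no match yet)
Bit 5: prefix='01' -> emit 'k', reset
Bit 6: prefix='1' (no match yet)
Bit 7: prefix='11' -> emit 'c', reset
Bit 8: prefix='1' (no match yet)
Bit 9: prefix='10' -> emit 'b', reset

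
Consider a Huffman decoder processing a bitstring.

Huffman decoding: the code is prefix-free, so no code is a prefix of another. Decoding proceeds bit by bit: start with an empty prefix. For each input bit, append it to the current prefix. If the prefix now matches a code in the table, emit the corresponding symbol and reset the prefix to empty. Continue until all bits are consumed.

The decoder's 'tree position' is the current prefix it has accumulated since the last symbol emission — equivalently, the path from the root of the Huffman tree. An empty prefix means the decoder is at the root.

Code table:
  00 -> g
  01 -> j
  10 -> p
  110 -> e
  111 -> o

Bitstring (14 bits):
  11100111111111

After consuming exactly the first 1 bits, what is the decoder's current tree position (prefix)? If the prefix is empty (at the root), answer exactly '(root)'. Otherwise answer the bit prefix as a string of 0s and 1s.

Answer: 1

Derivation:
Bit 0: prefix='1' (no match yet)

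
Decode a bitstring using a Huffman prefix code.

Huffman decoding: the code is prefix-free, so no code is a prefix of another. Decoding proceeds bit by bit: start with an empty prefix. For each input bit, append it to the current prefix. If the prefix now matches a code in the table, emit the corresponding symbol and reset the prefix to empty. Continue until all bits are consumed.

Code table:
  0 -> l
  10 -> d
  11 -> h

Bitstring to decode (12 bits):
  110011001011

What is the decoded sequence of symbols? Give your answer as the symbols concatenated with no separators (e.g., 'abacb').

Bit 0: prefix='1' (no match yet)
Bit 1: prefix='11' -> emit 'h', reset
Bit 2: prefix='0' -> emit 'l', reset
Bit 3: prefix='0' -> emit 'l', reset
Bit 4: prefix='1' (no match yet)
Bit 5: prefix='11' -> emit 'h', reset
Bit 6: prefix='0' -> emit 'l', reset
Bit 7: prefix='0' -> emit 'l', reset
Bit 8: prefix='1' (no match yet)
Bit 9: prefix='10' -> emit 'd', reset
Bit 10: prefix='1' (no match yet)
Bit 11: prefix='11' -> emit 'h', reset

Answer: hllhlldh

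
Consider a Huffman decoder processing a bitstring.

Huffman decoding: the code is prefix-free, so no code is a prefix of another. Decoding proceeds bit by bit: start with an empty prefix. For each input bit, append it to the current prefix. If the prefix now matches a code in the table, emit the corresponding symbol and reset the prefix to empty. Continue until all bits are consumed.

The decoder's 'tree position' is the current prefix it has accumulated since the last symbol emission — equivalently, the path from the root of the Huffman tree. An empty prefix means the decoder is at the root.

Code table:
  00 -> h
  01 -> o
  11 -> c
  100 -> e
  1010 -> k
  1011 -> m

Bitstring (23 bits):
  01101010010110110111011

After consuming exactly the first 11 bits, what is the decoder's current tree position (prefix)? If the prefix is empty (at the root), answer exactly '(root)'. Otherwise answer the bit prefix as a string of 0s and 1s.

Bit 0: prefix='0' (no match yet)
Bit 1: prefix='01' -> emit 'o', reset
Bit 2: prefix='1' (no match yet)
Bit 3: prefix='10' (no match yet)
Bit 4: prefix='101' (no match yet)
Bit 5: prefix='1010' -> emit 'k', reset
Bit 6: prefix='1' (no match yet)
Bit 7: prefix='10' (no match yet)
Bit 8: prefix='100' -> emit 'e', reset
Bit 9: prefix='1' (no match yet)
Bit 10: prefix='10' (no match yet)

Answer: 10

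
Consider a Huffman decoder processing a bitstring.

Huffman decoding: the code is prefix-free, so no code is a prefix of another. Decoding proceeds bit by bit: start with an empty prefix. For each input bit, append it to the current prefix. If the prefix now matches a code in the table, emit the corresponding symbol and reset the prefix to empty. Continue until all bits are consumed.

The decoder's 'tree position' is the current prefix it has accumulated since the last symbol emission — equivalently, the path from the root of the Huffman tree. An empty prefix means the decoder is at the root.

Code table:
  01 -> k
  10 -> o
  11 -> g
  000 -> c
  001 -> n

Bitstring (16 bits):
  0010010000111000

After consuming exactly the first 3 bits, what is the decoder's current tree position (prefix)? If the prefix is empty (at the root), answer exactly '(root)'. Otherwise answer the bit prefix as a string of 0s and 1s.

Answer: (root)

Derivation:
Bit 0: prefix='0' (no match yet)
Bit 1: prefix='00' (no match yet)
Bit 2: prefix='001' -> emit 'n', reset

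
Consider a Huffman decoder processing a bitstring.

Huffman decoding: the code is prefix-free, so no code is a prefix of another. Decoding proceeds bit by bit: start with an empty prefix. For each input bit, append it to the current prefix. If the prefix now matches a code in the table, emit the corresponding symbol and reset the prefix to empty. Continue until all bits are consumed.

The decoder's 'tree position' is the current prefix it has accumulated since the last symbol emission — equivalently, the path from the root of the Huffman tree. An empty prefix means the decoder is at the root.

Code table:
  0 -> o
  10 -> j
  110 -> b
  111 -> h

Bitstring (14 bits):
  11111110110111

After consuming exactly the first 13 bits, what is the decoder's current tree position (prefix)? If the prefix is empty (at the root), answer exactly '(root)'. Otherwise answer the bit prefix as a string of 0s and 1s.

Answer: 11

Derivation:
Bit 0: prefix='1' (no match yet)
Bit 1: prefix='11' (no match yet)
Bit 2: prefix='111' -> emit 'h', reset
Bit 3: prefix='1' (no match yet)
Bit 4: prefix='11' (no match yet)
Bit 5: prefix='111' -> emit 'h', reset
Bit 6: prefix='1' (no match yet)
Bit 7: prefix='10' -> emit 'j', reset
Bit 8: prefix='1' (no match yet)
Bit 9: prefix='11' (no match yet)
Bit 10: prefix='110' -> emit 'b', reset
Bit 11: prefix='1' (no match yet)
Bit 12: prefix='11' (no match yet)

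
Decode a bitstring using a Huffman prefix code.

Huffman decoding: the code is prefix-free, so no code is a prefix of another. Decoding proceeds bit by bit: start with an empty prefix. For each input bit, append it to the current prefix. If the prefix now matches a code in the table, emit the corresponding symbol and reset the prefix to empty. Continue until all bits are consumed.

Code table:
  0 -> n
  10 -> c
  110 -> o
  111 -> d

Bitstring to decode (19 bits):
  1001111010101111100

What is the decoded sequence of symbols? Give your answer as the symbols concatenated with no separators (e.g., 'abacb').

Answer: cndcccdon

Derivation:
Bit 0: prefix='1' (no match yet)
Bit 1: prefix='10' -> emit 'c', reset
Bit 2: prefix='0' -> emit 'n', reset
Bit 3: prefix='1' (no match yet)
Bit 4: prefix='11' (no match yet)
Bit 5: prefix='111' -> emit 'd', reset
Bit 6: prefix='1' (no match yet)
Bit 7: prefix='10' -> emit 'c', reset
Bit 8: prefix='1' (no match yet)
Bit 9: prefix='10' -> emit 'c', reset
Bit 10: prefix='1' (no match yet)
Bit 11: prefix='10' -> emit 'c', reset
Bit 12: prefix='1' (no match yet)
Bit 13: prefix='11' (no match yet)
Bit 14: prefix='111' -> emit 'd', reset
Bit 15: prefix='1' (no match yet)
Bit 16: prefix='11' (no match yet)
Bit 17: prefix='110' -> emit 'o', reset
Bit 18: prefix='0' -> emit 'n', reset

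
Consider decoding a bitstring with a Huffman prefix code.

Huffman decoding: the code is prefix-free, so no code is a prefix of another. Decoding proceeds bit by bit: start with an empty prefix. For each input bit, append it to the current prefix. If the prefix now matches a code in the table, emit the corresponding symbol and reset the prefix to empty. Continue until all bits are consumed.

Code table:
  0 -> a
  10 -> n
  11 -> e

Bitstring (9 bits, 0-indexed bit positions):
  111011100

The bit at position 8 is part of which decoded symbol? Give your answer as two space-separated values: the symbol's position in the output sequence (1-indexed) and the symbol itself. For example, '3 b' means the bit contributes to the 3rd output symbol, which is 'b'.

Bit 0: prefix='1' (no match yet)
Bit 1: prefix='11' -> emit 'e', reset
Bit 2: prefix='1' (no match yet)
Bit 3: prefix='10' -> emit 'n', reset
Bit 4: prefix='1' (no match yet)
Bit 5: prefix='11' -> emit 'e', reset
Bit 6: prefix='1' (no match yet)
Bit 7: prefix='10' -> emit 'n', reset
Bit 8: prefix='0' -> emit 'a', reset

Answer: 5 a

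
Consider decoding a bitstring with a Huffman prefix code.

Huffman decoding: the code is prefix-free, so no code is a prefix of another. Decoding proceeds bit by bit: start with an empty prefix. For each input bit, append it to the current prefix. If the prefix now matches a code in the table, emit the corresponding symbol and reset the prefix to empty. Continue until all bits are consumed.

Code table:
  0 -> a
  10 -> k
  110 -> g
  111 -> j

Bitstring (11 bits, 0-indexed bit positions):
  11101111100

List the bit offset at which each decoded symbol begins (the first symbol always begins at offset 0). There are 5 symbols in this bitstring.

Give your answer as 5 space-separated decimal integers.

Answer: 0 3 4 7 10

Derivation:
Bit 0: prefix='1' (no match yet)
Bit 1: prefix='11' (no match yet)
Bit 2: prefix='111' -> emit 'j', reset
Bit 3: prefix='0' -> emit 'a', reset
Bit 4: prefix='1' (no match yet)
Bit 5: prefix='11' (no match yet)
Bit 6: prefix='111' -> emit 'j', reset
Bit 7: prefix='1' (no match yet)
Bit 8: prefix='11' (no match yet)
Bit 9: prefix='110' -> emit 'g', reset
Bit 10: prefix='0' -> emit 'a', reset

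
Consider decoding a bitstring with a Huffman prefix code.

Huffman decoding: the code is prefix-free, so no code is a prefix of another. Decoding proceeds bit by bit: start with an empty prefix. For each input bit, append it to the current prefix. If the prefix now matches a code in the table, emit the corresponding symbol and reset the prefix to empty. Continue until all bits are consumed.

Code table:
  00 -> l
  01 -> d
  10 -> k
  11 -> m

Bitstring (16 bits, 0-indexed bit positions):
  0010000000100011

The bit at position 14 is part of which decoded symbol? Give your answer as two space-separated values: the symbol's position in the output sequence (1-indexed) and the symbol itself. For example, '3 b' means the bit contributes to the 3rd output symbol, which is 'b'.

Bit 0: prefix='0' (no match yet)
Bit 1: prefix='00' -> emit 'l', reset
Bit 2: prefix='1' (no match yet)
Bit 3: prefix='10' -> emit 'k', reset
Bit 4: prefix='0' (no match yet)
Bit 5: prefix='00' -> emit 'l', reset
Bit 6: prefix='0' (no match yet)
Bit 7: prefix='00' -> emit 'l', reset
Bit 8: prefix='0' (no match yet)
Bit 9: prefix='00' -> emit 'l', reset
Bit 10: prefix='1' (no match yet)
Bit 11: prefix='10' -> emit 'k', reset
Bit 12: prefix='0' (no match yet)
Bit 13: prefix='00' -> emit 'l', reset
Bit 14: prefix='1' (no match yet)
Bit 15: prefix='11' -> emit 'm', reset

Answer: 8 m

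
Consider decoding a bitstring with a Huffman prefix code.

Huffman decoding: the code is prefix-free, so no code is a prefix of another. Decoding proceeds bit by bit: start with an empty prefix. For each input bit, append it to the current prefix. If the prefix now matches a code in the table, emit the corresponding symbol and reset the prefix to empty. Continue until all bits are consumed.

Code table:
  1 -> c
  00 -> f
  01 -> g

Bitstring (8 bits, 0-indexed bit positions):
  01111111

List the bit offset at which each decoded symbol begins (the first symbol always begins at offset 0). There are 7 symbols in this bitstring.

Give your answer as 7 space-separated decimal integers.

Bit 0: prefix='0' (no match yet)
Bit 1: prefix='01' -> emit 'g', reset
Bit 2: prefix='1' -> emit 'c', reset
Bit 3: prefix='1' -> emit 'c', reset
Bit 4: prefix='1' -> emit 'c', reset
Bit 5: prefix='1' -> emit 'c', reset
Bit 6: prefix='1' -> emit 'c', reset
Bit 7: prefix='1' -> emit 'c', reset

Answer: 0 2 3 4 5 6 7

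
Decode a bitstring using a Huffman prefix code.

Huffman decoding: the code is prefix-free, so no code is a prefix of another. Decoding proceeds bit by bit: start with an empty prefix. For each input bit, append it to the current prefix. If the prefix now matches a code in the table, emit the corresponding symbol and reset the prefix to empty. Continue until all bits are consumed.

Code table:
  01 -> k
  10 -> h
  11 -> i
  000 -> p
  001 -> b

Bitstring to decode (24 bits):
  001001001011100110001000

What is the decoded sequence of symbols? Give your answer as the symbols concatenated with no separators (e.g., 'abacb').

Answer: bbbkibhbp

Derivation:
Bit 0: prefix='0' (no match yet)
Bit 1: prefix='00' (no match yet)
Bit 2: prefix='001' -> emit 'b', reset
Bit 3: prefix='0' (no match yet)
Bit 4: prefix='00' (no match yet)
Bit 5: prefix='001' -> emit 'b', reset
Bit 6: prefix='0' (no match yet)
Bit 7: prefix='00' (no match yet)
Bit 8: prefix='001' -> emit 'b', reset
Bit 9: prefix='0' (no match yet)
Bit 10: prefix='01' -> emit 'k', reset
Bit 11: prefix='1' (no match yet)
Bit 12: prefix='11' -> emit 'i', reset
Bit 13: prefix='0' (no match yet)
Bit 14: prefix='00' (no match yet)
Bit 15: prefix='001' -> emit 'b', reset
Bit 16: prefix='1' (no match yet)
Bit 17: prefix='10' -> emit 'h', reset
Bit 18: prefix='0' (no match yet)
Bit 19: prefix='00' (no match yet)
Bit 20: prefix='001' -> emit 'b', reset
Bit 21: prefix='0' (no match yet)
Bit 22: prefix='00' (no match yet)
Bit 23: prefix='000' -> emit 'p', reset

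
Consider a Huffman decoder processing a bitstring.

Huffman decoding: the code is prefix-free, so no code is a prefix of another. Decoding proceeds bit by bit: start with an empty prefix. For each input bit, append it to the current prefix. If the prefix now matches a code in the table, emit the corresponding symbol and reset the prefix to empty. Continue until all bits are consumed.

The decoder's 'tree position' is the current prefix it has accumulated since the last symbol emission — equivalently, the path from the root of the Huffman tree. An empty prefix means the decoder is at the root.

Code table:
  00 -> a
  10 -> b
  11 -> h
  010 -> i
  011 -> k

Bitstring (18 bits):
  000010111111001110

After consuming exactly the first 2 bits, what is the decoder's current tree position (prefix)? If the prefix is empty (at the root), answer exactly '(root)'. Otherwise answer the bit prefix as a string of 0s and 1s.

Answer: (root)

Derivation:
Bit 0: prefix='0' (no match yet)
Bit 1: prefix='00' -> emit 'a', reset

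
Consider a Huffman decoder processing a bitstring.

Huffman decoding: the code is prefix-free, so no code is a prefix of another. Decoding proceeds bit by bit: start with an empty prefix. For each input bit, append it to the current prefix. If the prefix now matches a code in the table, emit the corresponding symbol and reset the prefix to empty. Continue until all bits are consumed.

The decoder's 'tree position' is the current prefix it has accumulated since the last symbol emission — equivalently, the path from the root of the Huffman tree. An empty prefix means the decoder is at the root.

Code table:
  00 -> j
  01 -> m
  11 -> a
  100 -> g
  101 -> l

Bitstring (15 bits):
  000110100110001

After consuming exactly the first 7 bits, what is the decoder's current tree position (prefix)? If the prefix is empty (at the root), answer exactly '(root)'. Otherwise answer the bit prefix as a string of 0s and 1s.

Answer: (root)

Derivation:
Bit 0: prefix='0' (no match yet)
Bit 1: prefix='00' -> emit 'j', reset
Bit 2: prefix='0' (no match yet)
Bit 3: prefix='01' -> emit 'm', reset
Bit 4: prefix='1' (no match yet)
Bit 5: prefix='10' (no match yet)
Bit 6: prefix='101' -> emit 'l', reset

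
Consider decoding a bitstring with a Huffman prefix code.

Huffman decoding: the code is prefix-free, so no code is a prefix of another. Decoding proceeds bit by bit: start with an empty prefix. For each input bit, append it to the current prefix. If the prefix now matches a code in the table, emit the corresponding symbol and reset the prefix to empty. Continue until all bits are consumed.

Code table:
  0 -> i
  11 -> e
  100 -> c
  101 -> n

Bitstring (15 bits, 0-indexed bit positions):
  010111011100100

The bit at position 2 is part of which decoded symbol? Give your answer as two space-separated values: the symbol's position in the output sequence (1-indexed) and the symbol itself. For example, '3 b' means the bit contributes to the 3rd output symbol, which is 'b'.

Answer: 2 n

Derivation:
Bit 0: prefix='0' -> emit 'i', reset
Bit 1: prefix='1' (no match yet)
Bit 2: prefix='10' (no match yet)
Bit 3: prefix='101' -> emit 'n', reset
Bit 4: prefix='1' (no match yet)
Bit 5: prefix='11' -> emit 'e', reset
Bit 6: prefix='0' -> emit 'i', reset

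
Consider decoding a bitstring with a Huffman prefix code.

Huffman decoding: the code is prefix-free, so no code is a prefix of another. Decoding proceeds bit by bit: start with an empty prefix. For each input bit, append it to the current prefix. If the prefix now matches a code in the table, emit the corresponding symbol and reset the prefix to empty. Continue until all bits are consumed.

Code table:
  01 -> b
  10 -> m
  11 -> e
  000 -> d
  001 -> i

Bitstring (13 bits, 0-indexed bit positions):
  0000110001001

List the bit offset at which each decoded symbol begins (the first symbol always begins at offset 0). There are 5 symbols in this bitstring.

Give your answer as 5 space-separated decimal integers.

Bit 0: prefix='0' (no match yet)
Bit 1: prefix='00' (no match yet)
Bit 2: prefix='000' -> emit 'd', reset
Bit 3: prefix='0' (no match yet)
Bit 4: prefix='01' -> emit 'b', reset
Bit 5: prefix='1' (no match yet)
Bit 6: prefix='10' -> emit 'm', reset
Bit 7: prefix='0' (no match yet)
Bit 8: prefix='00' (no match yet)
Bit 9: prefix='001' -> emit 'i', reset
Bit 10: prefix='0' (no match yet)
Bit 11: prefix='00' (no match yet)
Bit 12: prefix='001' -> emit 'i', reset

Answer: 0 3 5 7 10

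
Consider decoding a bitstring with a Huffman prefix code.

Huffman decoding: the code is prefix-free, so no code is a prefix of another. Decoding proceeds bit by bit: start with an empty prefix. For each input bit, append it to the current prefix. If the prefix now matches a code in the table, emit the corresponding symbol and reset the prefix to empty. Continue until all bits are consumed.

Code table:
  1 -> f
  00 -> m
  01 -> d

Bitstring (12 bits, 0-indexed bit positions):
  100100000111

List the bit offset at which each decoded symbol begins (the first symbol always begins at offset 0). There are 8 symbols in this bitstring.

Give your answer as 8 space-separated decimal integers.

Bit 0: prefix='1' -> emit 'f', reset
Bit 1: prefix='0' (no match yet)
Bit 2: prefix='00' -> emit 'm', reset
Bit 3: prefix='1' -> emit 'f', reset
Bit 4: prefix='0' (no match yet)
Bit 5: prefix='00' -> emit 'm', reset
Bit 6: prefix='0' (no match yet)
Bit 7: prefix='00' -> emit 'm', reset
Bit 8: prefix='0' (no match yet)
Bit 9: prefix='01' -> emit 'd', reset
Bit 10: prefix='1' -> emit 'f', reset
Bit 11: prefix='1' -> emit 'f', reset

Answer: 0 1 3 4 6 8 10 11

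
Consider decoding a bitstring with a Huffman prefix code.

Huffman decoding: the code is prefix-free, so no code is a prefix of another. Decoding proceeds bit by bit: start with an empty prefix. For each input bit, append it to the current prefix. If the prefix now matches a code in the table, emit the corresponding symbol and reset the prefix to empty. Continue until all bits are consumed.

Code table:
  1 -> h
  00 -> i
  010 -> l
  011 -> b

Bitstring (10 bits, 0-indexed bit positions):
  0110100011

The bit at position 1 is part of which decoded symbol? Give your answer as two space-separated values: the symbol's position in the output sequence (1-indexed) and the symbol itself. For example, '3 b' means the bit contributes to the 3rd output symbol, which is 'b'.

Answer: 1 b

Derivation:
Bit 0: prefix='0' (no match yet)
Bit 1: prefix='01' (no match yet)
Bit 2: prefix='011' -> emit 'b', reset
Bit 3: prefix='0' (no match yet)
Bit 4: prefix='01' (no match yet)
Bit 5: prefix='010' -> emit 'l', reset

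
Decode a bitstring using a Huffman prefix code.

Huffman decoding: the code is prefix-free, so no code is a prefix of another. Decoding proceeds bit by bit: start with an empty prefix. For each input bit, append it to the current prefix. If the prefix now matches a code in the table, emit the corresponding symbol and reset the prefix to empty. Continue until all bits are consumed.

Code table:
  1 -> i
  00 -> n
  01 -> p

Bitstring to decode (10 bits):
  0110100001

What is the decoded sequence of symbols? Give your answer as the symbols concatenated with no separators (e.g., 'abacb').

Bit 0: prefix='0' (no match yet)
Bit 1: prefix='01' -> emit 'p', reset
Bit 2: prefix='1' -> emit 'i', reset
Bit 3: prefix='0' (no match yet)
Bit 4: prefix='01' -> emit 'p', reset
Bit 5: prefix='0' (no match yet)
Bit 6: prefix='00' -> emit 'n', reset
Bit 7: prefix='0' (no match yet)
Bit 8: prefix='00' -> emit 'n', reset
Bit 9: prefix='1' -> emit 'i', reset

Answer: pipnni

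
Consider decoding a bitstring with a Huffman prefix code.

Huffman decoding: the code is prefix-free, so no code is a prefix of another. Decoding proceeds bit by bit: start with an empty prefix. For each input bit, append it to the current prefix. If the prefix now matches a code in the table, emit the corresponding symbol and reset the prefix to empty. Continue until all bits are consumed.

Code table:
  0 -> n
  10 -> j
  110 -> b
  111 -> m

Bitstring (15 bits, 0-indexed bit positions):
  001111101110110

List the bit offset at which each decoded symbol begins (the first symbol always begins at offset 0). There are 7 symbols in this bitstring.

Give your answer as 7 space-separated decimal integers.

Answer: 0 1 2 5 8 11 12

Derivation:
Bit 0: prefix='0' -> emit 'n', reset
Bit 1: prefix='0' -> emit 'n', reset
Bit 2: prefix='1' (no match yet)
Bit 3: prefix='11' (no match yet)
Bit 4: prefix='111' -> emit 'm', reset
Bit 5: prefix='1' (no match yet)
Bit 6: prefix='11' (no match yet)
Bit 7: prefix='110' -> emit 'b', reset
Bit 8: prefix='1' (no match yet)
Bit 9: prefix='11' (no match yet)
Bit 10: prefix='111' -> emit 'm', reset
Bit 11: prefix='0' -> emit 'n', reset
Bit 12: prefix='1' (no match yet)
Bit 13: prefix='11' (no match yet)
Bit 14: prefix='110' -> emit 'b', reset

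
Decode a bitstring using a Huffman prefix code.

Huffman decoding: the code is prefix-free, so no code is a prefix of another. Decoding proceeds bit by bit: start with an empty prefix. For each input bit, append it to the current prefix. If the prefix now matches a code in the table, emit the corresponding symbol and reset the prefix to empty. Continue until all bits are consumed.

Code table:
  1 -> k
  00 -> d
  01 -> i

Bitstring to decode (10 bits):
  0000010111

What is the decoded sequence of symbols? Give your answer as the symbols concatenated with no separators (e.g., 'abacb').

Bit 0: prefix='0' (no match yet)
Bit 1: prefix='00' -> emit 'd', reset
Bit 2: prefix='0' (no match yet)
Bit 3: prefix='00' -> emit 'd', reset
Bit 4: prefix='0' (no match yet)
Bit 5: prefix='01' -> emit 'i', reset
Bit 6: prefix='0' (no match yet)
Bit 7: prefix='01' -> emit 'i', reset
Bit 8: prefix='1' -> emit 'k', reset
Bit 9: prefix='1' -> emit 'k', reset

Answer: ddiikk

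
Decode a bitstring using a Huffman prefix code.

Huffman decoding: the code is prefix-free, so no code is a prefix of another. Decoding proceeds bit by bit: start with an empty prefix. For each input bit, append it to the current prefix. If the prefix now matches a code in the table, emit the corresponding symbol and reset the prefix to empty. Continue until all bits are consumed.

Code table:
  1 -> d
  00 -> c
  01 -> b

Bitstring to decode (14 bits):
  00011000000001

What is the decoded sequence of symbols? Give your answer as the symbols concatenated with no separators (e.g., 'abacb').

Bit 0: prefix='0' (no match yet)
Bit 1: prefix='00' -> emit 'c', reset
Bit 2: prefix='0' (no match yet)
Bit 3: prefix='01' -> emit 'b', reset
Bit 4: prefix='1' -> emit 'd', reset
Bit 5: prefix='0' (no match yet)
Bit 6: prefix='00' -> emit 'c', reset
Bit 7: prefix='0' (no match yet)
Bit 8: prefix='00' -> emit 'c', reset
Bit 9: prefix='0' (no match yet)
Bit 10: prefix='00' -> emit 'c', reset
Bit 11: prefix='0' (no match yet)
Bit 12: prefix='00' -> emit 'c', reset
Bit 13: prefix='1' -> emit 'd', reset

Answer: cbdccccd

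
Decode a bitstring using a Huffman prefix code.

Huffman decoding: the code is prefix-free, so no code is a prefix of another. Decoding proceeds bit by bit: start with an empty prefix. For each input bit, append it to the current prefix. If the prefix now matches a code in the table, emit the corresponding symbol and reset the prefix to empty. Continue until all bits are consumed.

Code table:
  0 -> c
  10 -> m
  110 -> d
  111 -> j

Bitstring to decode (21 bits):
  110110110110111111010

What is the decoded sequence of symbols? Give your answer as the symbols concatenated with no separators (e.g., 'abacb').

Answer: ddddjjcm

Derivation:
Bit 0: prefix='1' (no match yet)
Bit 1: prefix='11' (no match yet)
Bit 2: prefix='110' -> emit 'd', reset
Bit 3: prefix='1' (no match yet)
Bit 4: prefix='11' (no match yet)
Bit 5: prefix='110' -> emit 'd', reset
Bit 6: prefix='1' (no match yet)
Bit 7: prefix='11' (no match yet)
Bit 8: prefix='110' -> emit 'd', reset
Bit 9: prefix='1' (no match yet)
Bit 10: prefix='11' (no match yet)
Bit 11: prefix='110' -> emit 'd', reset
Bit 12: prefix='1' (no match yet)
Bit 13: prefix='11' (no match yet)
Bit 14: prefix='111' -> emit 'j', reset
Bit 15: prefix='1' (no match yet)
Bit 16: prefix='11' (no match yet)
Bit 17: prefix='111' -> emit 'j', reset
Bit 18: prefix='0' -> emit 'c', reset
Bit 19: prefix='1' (no match yet)
Bit 20: prefix='10' -> emit 'm', reset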